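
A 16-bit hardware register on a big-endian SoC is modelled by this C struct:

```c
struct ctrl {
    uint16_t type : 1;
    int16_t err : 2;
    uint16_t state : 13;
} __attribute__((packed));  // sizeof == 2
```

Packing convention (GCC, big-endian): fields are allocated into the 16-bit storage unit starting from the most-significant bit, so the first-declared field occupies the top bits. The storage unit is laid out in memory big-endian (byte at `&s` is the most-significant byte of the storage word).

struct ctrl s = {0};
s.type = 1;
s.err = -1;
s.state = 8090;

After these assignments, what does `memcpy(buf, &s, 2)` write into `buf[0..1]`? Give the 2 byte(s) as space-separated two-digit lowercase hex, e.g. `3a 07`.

[15+:1] type=1 & 0x1 = 0x1; word=0x8000
[13+:2] err=-1 & 0x3 = 0x3; word=0xe000
[0+:13] state=8090 & 0x1fff = 0x1f9a; word=0xff9a
word = 0xff9a → big-endian bytes:
  [0]=0xff  [1]=0x9a

ff 9a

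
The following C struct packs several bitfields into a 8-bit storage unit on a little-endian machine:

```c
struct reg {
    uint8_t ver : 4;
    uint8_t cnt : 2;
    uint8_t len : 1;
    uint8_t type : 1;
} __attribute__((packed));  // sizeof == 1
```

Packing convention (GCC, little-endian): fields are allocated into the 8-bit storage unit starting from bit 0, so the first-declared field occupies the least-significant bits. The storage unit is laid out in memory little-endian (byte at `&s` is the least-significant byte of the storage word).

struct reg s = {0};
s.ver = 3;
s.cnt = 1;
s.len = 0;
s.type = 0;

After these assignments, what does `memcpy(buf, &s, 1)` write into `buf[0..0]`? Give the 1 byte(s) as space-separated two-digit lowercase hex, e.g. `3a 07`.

ver (4b) val=3 bits=0x3 at bit 0: 0x03
cnt (2b) val=1 bits=0x1 at bit 4: 0x13
len (1b) val=0 bits=0x0 at bit 6: 0x13
type (1b) val=0 bits=0x0 at bit 7: 0x13
word = 0x13 → little-endian bytes:
  [0]=0x13

13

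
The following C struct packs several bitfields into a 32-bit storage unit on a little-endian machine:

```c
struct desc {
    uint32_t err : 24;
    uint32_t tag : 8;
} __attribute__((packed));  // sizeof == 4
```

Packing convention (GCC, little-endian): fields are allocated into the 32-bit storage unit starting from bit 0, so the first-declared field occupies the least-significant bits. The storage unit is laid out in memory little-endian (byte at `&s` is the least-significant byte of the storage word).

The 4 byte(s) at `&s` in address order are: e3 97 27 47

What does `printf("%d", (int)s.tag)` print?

[0]=0xe3 [1]=0x97 [2]=0x27 [3]=0x47 (little-endian) → word 0x472797e3
err [0+:24] = (word>>0) & 0xffffff = 2594787
tag [24+:8] = (word>>24) & 0xff = 71  ←

71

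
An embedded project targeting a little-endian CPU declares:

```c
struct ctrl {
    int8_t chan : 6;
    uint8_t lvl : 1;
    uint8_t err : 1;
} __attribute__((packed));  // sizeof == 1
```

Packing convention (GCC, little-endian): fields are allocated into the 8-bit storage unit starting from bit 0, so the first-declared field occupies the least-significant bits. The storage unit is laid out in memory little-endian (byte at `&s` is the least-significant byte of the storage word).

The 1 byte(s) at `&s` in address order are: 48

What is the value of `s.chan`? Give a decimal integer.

[0]=0x48 (little-endian) → word 0x48
chan [0+:6] = (word>>0) & 0x3f = 8  ←
lvl [6+:1] = (word>>6) & 0x1 = 1
err [7+:1] = (word>>7) & 0x1 = 0
chan signed 6b, MSB=0: value = 8

8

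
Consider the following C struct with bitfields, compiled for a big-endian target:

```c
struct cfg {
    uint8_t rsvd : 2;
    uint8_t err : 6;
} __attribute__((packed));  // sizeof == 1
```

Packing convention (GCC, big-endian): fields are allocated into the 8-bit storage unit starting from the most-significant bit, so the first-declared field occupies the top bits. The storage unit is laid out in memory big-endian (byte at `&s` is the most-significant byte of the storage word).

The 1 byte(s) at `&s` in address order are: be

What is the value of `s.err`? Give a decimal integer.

62

[0]=0xbe (big-endian) → word 0xbe
rsvd:2 @ bit 6 → (0xbe>>6)&0x3 = 0x2
err:6 @ bit 0 → (0xbe>>0)&0x3f = 0x3e  ←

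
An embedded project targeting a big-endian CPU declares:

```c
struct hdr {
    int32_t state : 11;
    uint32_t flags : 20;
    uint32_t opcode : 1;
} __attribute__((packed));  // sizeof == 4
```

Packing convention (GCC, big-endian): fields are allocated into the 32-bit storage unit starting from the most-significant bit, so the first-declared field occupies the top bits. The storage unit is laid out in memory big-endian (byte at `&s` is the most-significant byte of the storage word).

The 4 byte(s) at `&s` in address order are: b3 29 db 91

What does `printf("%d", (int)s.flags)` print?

323016

[0]=0xb3 [1]=0x29 [2]=0xdb [3]=0x91 (big-endian) → word 0xb329db91
state:11 @ bit 21 → (0xb329db91>>21)&0x7ff = 0x599
flags:20 @ bit 1 → (0xb329db91>>1)&0xfffff = 0x4edc8  ←
opcode:1 @ bit 0 → (0xb329db91>>0)&0x1 = 0x1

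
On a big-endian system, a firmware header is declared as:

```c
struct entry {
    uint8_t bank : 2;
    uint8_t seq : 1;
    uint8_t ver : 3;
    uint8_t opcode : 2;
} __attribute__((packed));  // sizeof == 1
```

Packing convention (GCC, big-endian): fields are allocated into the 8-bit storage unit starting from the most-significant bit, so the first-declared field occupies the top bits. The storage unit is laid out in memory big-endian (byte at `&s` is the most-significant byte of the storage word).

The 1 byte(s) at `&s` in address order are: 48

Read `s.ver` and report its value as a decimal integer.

2

[0]=0x48 (big-endian) → word 0x48
bank [6+:2] = (word>>6) & 0x3 = 1
seq [5+:1] = (word>>5) & 0x1 = 0
ver [2+:3] = (word>>2) & 0x7 = 2  ←
opcode [0+:2] = (word>>0) & 0x3 = 0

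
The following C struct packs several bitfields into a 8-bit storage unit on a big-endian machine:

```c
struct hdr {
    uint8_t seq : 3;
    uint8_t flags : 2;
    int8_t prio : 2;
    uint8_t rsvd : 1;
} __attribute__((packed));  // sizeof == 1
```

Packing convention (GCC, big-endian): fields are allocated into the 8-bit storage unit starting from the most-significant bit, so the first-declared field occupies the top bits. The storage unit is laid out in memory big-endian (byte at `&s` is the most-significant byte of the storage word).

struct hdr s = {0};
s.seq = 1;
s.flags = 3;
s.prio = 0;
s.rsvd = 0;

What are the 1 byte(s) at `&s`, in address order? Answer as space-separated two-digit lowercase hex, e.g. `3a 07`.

38

seq (3b) val=1 bits=0x1 at bit 5: 0x20
flags (2b) val=3 bits=0x3 at bit 3: 0x38
prio (2b) val=0 bits=0x0 at bit 1: 0x38
rsvd (1b) val=0 bits=0x0 at bit 0: 0x38
word = 0x38 → big-endian bytes:
  [0]=0x38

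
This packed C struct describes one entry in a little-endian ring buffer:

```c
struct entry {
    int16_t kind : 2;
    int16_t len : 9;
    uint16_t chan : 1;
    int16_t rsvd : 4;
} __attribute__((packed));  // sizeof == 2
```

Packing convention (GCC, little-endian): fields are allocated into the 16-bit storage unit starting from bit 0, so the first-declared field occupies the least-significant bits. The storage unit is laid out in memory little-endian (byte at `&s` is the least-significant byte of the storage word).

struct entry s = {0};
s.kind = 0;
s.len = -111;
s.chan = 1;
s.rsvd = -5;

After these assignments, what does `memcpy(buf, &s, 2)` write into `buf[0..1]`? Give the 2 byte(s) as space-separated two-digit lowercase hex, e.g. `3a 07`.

[0+:2] kind=0 & 0x3 = 0x0; word=0x0000
[2+:9] len=-111 & 0x1ff = 0x191; word=0x0644
[11+:1] chan=1 & 0x1 = 0x1; word=0x0e44
[12+:4] rsvd=-5 & 0xf = 0xb; word=0xbe44
word = 0xbe44 → little-endian bytes:
  [0]=0x44  [1]=0xbe

44 be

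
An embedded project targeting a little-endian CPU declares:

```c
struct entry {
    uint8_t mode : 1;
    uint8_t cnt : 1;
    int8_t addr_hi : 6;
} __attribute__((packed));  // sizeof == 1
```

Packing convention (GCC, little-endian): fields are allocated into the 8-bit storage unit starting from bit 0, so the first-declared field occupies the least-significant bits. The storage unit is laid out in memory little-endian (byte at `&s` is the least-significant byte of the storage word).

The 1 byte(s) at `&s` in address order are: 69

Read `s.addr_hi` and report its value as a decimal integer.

[0]=0x69 (little-endian) → word 0x69
mode [0+:1] = (word>>0) & 0x1 = 1
cnt [1+:1] = (word>>1) & 0x1 = 0
addr_hi [2+:6] = (word>>2) & 0x3f = 26  ←
addr_hi signed 6b, MSB=0: value = 26

26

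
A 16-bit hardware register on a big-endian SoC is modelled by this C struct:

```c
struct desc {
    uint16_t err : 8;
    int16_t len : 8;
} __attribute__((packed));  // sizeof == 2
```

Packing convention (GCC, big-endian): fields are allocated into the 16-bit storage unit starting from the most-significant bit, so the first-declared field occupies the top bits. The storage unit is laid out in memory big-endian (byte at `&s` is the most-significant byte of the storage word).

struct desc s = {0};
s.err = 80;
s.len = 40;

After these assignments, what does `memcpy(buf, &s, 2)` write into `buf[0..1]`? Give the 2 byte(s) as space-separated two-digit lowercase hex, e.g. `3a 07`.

50 28

err:8 = 80 → 0x50 << 8 → word 0x5000
len:8 = 40 → 0x28 << 0 → word 0x5028
word = 0x5028 → big-endian bytes:
  [0]=0x50  [1]=0x28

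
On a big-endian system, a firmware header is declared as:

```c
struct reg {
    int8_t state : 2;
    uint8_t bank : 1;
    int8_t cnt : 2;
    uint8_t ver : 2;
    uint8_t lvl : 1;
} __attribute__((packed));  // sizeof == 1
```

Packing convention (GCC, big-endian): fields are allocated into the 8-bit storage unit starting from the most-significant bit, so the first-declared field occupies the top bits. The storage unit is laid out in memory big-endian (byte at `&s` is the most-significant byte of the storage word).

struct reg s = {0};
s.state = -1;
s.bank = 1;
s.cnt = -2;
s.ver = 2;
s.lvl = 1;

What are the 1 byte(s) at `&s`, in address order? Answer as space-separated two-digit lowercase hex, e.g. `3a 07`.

state:2 = -1 → 0x3 << 6 → word 0xc0
bank:1 = 1 → 0x1 << 5 → word 0xe0
cnt:2 = -2 → 0x2 << 3 → word 0xf0
ver:2 = 2 → 0x2 << 1 → word 0xf4
lvl:1 = 1 → 0x1 << 0 → word 0xf5
word = 0xf5 → big-endian bytes:
  [0]=0xf5

f5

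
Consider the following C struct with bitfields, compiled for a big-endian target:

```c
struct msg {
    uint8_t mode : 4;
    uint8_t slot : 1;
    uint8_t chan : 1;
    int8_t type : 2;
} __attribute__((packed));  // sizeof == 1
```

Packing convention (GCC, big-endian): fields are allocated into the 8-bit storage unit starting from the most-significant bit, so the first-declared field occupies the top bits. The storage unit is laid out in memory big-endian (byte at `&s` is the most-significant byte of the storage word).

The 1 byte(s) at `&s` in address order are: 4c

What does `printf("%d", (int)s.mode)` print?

[0]=0x4c (big-endian) → word 0x4c
mode:4 @ bit 4 → (0x4c>>4)&0xf = 0x4  ←
slot:1 @ bit 3 → (0x4c>>3)&0x1 = 0x1
chan:1 @ bit 2 → (0x4c>>2)&0x1 = 0x1
type:2 @ bit 0 → (0x4c>>0)&0x3 = 0x0

4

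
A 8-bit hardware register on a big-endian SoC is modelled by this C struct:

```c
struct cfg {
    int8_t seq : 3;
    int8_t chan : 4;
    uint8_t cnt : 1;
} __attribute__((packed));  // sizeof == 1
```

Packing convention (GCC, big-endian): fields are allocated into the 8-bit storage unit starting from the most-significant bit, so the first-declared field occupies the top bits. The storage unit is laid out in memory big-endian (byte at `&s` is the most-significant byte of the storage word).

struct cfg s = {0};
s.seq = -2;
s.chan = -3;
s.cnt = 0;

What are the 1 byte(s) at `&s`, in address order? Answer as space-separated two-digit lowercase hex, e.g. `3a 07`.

da

seq:3 = -2 → 0x6 << 5 → word 0xc0
chan:4 = -3 → 0xd << 1 → word 0xda
cnt:1 = 0 → 0x0 << 0 → word 0xda
word = 0xda → big-endian bytes:
  [0]=0xda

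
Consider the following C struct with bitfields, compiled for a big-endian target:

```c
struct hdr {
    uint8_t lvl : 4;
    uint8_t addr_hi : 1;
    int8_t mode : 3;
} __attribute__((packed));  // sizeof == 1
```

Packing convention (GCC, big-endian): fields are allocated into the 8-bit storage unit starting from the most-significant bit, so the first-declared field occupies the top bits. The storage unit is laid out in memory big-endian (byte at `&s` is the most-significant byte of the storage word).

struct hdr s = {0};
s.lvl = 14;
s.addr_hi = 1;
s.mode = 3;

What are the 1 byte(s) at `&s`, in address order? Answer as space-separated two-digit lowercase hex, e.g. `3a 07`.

eb

lvl:4 = 14 → 0xe << 4 → word 0xe0
addr_hi:1 = 1 → 0x1 << 3 → word 0xe8
mode:3 = 3 → 0x3 << 0 → word 0xeb
word = 0xeb → big-endian bytes:
  [0]=0xeb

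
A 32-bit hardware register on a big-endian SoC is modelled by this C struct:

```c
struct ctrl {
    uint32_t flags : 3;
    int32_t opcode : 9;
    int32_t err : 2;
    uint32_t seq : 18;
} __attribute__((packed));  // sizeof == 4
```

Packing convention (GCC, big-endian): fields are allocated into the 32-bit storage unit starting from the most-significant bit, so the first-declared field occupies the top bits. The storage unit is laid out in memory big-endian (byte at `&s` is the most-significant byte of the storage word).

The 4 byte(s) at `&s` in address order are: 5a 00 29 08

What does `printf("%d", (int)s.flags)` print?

2

[0]=0x5a [1]=0x00 [2]=0x29 [3]=0x08 (big-endian) → word 0x5a002908
flags [29+:3] = (word>>29) & 0x7 = 2  ←
opcode [20+:9] = (word>>20) & 0x1ff = 416
err [18+:2] = (word>>18) & 0x3 = 0
seq [0+:18] = (word>>0) & 0x3ffff = 10504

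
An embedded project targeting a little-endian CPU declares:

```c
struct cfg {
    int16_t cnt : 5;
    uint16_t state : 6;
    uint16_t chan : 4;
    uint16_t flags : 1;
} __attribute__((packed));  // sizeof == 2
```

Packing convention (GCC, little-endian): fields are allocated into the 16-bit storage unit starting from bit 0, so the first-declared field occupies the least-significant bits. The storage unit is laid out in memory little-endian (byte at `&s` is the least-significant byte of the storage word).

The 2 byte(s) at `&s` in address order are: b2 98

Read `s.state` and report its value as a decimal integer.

5

[0]=0xb2 [1]=0x98 (little-endian) → word 0x98b2
cnt:5 @ bit 0 → (0x98b2>>0)&0x1f = 0x12
state:6 @ bit 5 → (0x98b2>>5)&0x3f = 0x5  ←
chan:4 @ bit 11 → (0x98b2>>11)&0xf = 0x3
flags:1 @ bit 15 → (0x98b2>>15)&0x1 = 0x1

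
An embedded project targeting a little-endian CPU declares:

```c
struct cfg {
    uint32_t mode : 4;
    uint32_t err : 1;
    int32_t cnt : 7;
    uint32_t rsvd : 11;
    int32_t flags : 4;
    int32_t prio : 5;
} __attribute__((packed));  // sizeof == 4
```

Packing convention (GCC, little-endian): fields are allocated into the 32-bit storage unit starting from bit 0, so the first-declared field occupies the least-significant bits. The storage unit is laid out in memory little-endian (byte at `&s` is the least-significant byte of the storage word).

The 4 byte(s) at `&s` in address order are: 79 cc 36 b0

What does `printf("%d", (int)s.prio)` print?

[0]=0x79 [1]=0xcc [2]=0x36 [3]=0xb0 (little-endian) → word 0xb036cc79
mode:4 @ bit 0 → (0xb036cc79>>0)&0xf = 0x9
err:1 @ bit 4 → (0xb036cc79>>4)&0x1 = 0x1
cnt:7 @ bit 5 → (0xb036cc79>>5)&0x7f = 0x63
rsvd:11 @ bit 12 → (0xb036cc79>>12)&0x7ff = 0x36c
flags:4 @ bit 23 → (0xb036cc79>>23)&0xf = 0x0
prio:5 @ bit 27 → (0xb036cc79>>27)&0x1f = 0x16  ←
prio signed 5b, MSB=1: 22 - 32 = -10

-10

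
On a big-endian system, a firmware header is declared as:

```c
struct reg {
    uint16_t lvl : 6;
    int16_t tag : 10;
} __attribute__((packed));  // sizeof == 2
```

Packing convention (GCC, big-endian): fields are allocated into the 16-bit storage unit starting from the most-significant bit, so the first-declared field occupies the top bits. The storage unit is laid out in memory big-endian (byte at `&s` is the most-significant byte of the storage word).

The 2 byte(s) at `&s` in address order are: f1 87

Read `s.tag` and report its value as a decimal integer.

391

[0]=0xf1 [1]=0x87 (big-endian) → word 0xf187
lvl [10+:6] = (word>>10) & 0x3f = 60
tag [0+:10] = (word>>0) & 0x3ff = 391  ←
tag signed 10b, MSB=0: value = 391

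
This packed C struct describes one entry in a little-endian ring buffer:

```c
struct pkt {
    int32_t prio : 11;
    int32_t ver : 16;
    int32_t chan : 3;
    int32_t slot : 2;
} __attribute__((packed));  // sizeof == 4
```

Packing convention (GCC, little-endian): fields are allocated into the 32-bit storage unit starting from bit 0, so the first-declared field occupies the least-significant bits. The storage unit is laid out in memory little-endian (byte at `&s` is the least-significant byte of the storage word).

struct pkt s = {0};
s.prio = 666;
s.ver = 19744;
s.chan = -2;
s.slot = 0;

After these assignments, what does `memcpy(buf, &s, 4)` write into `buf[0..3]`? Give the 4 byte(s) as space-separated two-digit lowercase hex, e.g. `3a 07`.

9a 02 69 32

[0+:11] prio=666 & 0x7ff = 0x29a; word=0x0000029a
[11+:16] ver=19744 & 0xffff = 0x4d20; word=0x0269029a
[27+:3] chan=-2 & 0x7 = 0x6; word=0x3269029a
[30+:2] slot=0 & 0x3 = 0x0; word=0x3269029a
word = 0x3269029a → little-endian bytes:
  [0]=0x9a  [1]=0x02  [2]=0x69  [3]=0x32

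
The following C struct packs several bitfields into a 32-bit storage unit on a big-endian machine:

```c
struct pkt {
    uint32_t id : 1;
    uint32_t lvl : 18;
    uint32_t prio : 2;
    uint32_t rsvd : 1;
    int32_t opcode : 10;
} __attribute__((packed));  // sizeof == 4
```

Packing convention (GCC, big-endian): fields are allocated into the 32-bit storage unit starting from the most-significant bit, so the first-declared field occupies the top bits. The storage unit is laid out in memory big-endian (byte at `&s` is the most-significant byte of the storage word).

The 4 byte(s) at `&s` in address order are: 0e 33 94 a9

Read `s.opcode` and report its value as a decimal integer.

169

[0]=0x0e [1]=0x33 [2]=0x94 [3]=0xa9 (big-endian) → word 0x0e3394a9
id:1 @ bit 31 → (0x0e3394a9>>31)&0x1 = 0x0
lvl:18 @ bit 13 → (0x0e3394a9>>13)&0x3ffff = 0x719c
prio:2 @ bit 11 → (0x0e3394a9>>11)&0x3 = 0x2
rsvd:1 @ bit 10 → (0x0e3394a9>>10)&0x1 = 0x1
opcode:10 @ bit 0 → (0x0e3394a9>>0)&0x3ff = 0xa9  ←
opcode signed 10b, MSB=0: value = 169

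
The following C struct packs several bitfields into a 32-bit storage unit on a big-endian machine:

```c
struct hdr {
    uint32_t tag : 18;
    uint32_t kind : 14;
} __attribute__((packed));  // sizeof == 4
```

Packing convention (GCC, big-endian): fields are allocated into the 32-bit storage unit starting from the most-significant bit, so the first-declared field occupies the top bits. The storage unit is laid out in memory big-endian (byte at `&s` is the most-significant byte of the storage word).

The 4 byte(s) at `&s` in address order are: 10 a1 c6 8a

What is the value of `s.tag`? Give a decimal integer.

[0]=0x10 [1]=0xa1 [2]=0xc6 [3]=0x8a (big-endian) → word 0x10a1c68a
tag [14+:18] = (word>>14) & 0x3ffff = 17031  ←
kind [0+:14] = (word>>0) & 0x3fff = 1674

17031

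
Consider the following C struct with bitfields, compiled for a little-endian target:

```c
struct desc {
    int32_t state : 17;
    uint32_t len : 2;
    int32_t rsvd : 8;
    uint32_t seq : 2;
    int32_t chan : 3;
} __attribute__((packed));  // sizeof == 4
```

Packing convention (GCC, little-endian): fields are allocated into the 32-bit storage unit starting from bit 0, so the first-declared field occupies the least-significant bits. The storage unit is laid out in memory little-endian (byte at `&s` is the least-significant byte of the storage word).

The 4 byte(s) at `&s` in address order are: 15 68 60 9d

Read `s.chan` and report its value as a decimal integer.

-4

[0]=0x15 [1]=0x68 [2]=0x60 [3]=0x9d (little-endian) → word 0x9d606815
state:17 @ bit 0 → (0x9d606815>>0)&0x1ffff = 0x6815
len:2 @ bit 17 → (0x9d606815>>17)&0x3 = 0x0
rsvd:8 @ bit 19 → (0x9d606815>>19)&0xff = 0xac
seq:2 @ bit 27 → (0x9d606815>>27)&0x3 = 0x3
chan:3 @ bit 29 → (0x9d606815>>29)&0x7 = 0x4  ←
chan signed 3b, MSB=1: 4 - 8 = -4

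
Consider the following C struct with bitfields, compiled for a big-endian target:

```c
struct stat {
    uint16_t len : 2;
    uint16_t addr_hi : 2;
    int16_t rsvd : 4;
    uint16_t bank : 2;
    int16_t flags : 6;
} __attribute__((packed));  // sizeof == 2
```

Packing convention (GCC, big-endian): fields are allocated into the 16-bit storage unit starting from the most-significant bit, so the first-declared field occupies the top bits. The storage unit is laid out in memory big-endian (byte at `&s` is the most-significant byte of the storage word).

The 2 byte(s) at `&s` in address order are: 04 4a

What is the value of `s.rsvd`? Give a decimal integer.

4

[0]=0x04 [1]=0x4a (big-endian) → word 0x044a
len [14+:2] = (word>>14) & 0x3 = 0
addr_hi [12+:2] = (word>>12) & 0x3 = 0
rsvd [8+:4] = (word>>8) & 0xf = 4  ←
bank [6+:2] = (word>>6) & 0x3 = 1
flags [0+:6] = (word>>0) & 0x3f = 10
rsvd signed 4b, MSB=0: value = 4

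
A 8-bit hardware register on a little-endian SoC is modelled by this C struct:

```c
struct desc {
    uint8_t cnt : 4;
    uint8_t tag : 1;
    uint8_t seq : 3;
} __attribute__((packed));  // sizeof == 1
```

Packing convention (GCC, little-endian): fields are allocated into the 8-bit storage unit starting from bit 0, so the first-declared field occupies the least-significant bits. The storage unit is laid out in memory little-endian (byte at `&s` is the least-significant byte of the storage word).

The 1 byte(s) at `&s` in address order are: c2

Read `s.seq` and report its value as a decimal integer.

6

[0]=0xc2 (little-endian) → word 0xc2
cnt [0+:4] = (word>>0) & 0xf = 2
tag [4+:1] = (word>>4) & 0x1 = 0
seq [5+:3] = (word>>5) & 0x7 = 6  ←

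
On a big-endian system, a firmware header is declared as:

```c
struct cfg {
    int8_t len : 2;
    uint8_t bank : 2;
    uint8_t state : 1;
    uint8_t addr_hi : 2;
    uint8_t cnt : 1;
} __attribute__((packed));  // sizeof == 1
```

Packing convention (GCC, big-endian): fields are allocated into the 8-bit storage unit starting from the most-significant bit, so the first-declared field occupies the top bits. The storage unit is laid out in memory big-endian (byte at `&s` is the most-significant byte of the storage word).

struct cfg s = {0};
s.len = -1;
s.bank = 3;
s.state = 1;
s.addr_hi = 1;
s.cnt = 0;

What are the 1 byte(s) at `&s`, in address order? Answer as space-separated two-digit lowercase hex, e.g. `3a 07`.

fa

len (2b) val=-1 bits=0x3 at bit 6: 0xc0
bank (2b) val=3 bits=0x3 at bit 4: 0xf0
state (1b) val=1 bits=0x1 at bit 3: 0xf8
addr_hi (2b) val=1 bits=0x1 at bit 1: 0xfa
cnt (1b) val=0 bits=0x0 at bit 0: 0xfa
word = 0xfa → big-endian bytes:
  [0]=0xfa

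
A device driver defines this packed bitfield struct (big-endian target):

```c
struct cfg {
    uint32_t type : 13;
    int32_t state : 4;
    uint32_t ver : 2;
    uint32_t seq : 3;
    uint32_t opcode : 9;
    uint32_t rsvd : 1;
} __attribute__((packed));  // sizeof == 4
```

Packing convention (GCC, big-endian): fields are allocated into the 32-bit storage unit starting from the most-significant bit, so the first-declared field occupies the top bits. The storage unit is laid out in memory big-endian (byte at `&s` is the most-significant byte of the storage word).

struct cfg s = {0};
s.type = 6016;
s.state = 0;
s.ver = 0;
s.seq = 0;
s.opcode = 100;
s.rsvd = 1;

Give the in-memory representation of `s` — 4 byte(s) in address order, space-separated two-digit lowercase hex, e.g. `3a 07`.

type:13 = 6016 → 0x1780 << 19 → word 0xbc000000
state:4 = 0 → 0x0 << 15 → word 0xbc000000
ver:2 = 0 → 0x0 << 13 → word 0xbc000000
seq:3 = 0 → 0x0 << 10 → word 0xbc000000
opcode:9 = 100 → 0x64 << 1 → word 0xbc0000c8
rsvd:1 = 1 → 0x1 << 0 → word 0xbc0000c9
word = 0xbc0000c9 → big-endian bytes:
  [0]=0xbc  [1]=0x00  [2]=0x00  [3]=0xc9

bc 00 00 c9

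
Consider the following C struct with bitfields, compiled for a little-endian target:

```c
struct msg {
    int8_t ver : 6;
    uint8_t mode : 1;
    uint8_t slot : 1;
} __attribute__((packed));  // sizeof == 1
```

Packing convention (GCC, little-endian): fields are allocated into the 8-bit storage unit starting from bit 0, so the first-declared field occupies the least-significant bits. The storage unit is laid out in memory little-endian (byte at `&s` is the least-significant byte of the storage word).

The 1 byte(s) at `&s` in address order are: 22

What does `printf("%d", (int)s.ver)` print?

-30

[0]=0x22 (little-endian) → word 0x22
ver:6 @ bit 0 → (0x22>>0)&0x3f = 0x22  ←
mode:1 @ bit 6 → (0x22>>6)&0x1 = 0x0
slot:1 @ bit 7 → (0x22>>7)&0x1 = 0x0
ver signed 6b, MSB=1: 34 - 64 = -30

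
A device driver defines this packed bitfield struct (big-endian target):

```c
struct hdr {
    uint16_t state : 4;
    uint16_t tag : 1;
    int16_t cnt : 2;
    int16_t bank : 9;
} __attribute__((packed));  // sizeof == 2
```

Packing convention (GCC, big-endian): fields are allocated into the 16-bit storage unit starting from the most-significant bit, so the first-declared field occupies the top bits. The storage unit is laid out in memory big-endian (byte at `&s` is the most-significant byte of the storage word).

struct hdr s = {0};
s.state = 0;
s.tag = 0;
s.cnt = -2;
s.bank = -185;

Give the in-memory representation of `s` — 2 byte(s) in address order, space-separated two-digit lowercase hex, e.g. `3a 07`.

05 47

[12+:4] state=0 & 0xf = 0x0; word=0x0000
[11+:1] tag=0 & 0x1 = 0x0; word=0x0000
[9+:2] cnt=-2 & 0x3 = 0x2; word=0x0400
[0+:9] bank=-185 & 0x1ff = 0x147; word=0x0547
word = 0x0547 → big-endian bytes:
  [0]=0x05  [1]=0x47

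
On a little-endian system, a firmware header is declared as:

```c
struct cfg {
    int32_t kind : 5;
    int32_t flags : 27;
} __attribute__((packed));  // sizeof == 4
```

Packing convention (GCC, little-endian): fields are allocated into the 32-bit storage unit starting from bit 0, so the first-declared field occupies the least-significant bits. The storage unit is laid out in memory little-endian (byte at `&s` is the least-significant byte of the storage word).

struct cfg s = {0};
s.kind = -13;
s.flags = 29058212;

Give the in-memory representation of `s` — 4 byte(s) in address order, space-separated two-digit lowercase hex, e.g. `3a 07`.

93 94 6c 37

kind (5b) val=-13 bits=0x13 at bit 0: 0x00000013
flags (27b) val=29058212 bits=0x1bb64a4 at bit 5: 0x376c9493
word = 0x376c9493 → little-endian bytes:
  [0]=0x93  [1]=0x94  [2]=0x6c  [3]=0x37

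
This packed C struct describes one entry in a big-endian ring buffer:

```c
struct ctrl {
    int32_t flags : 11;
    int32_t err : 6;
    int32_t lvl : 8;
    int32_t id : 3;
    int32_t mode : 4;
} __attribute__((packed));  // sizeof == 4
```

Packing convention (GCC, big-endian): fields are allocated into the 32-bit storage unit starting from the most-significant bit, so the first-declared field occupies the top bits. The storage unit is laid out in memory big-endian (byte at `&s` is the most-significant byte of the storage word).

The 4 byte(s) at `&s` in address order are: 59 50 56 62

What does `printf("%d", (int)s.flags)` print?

714

[0]=0x59 [1]=0x50 [2]=0x56 [3]=0x62 (big-endian) → word 0x59505662
flags [21+:11] = (word>>21) & 0x7ff = 714  ←
err [15+:6] = (word>>15) & 0x3f = 32
lvl [7+:8] = (word>>7) & 0xff = 172
id [4+:3] = (word>>4) & 0x7 = 6
mode [0+:4] = (word>>0) & 0xf = 2
flags signed 11b, MSB=0: value = 714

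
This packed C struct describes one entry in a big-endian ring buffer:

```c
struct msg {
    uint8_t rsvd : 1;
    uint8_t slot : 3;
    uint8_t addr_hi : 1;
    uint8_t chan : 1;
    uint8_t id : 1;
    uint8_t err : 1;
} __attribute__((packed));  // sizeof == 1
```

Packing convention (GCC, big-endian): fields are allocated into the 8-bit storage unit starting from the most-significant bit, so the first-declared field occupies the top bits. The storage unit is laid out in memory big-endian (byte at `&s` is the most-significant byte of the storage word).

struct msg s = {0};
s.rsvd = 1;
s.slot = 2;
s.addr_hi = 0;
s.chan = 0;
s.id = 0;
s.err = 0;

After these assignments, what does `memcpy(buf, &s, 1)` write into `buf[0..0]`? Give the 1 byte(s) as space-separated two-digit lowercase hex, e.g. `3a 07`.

a0

rsvd (1b) val=1 bits=0x1 at bit 7: 0x80
slot (3b) val=2 bits=0x2 at bit 4: 0xa0
addr_hi (1b) val=0 bits=0x0 at bit 3: 0xa0
chan (1b) val=0 bits=0x0 at bit 2: 0xa0
id (1b) val=0 bits=0x0 at bit 1: 0xa0
err (1b) val=0 bits=0x0 at bit 0: 0xa0
word = 0xa0 → big-endian bytes:
  [0]=0xa0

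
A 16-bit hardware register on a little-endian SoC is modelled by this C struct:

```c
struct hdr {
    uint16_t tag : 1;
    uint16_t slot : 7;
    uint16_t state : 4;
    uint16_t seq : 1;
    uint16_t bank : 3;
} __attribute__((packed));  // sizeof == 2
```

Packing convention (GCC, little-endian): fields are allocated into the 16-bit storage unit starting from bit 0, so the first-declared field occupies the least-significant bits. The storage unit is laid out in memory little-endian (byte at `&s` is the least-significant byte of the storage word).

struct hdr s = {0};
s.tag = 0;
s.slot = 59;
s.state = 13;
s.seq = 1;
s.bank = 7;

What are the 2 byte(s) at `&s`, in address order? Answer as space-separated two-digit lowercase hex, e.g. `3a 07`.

[0+:1] tag=0 & 0x1 = 0x0; word=0x0000
[1+:7] slot=59 & 0x7f = 0x3b; word=0x0076
[8+:4] state=13 & 0xf = 0xd; word=0x0d76
[12+:1] seq=1 & 0x1 = 0x1; word=0x1d76
[13+:3] bank=7 & 0x7 = 0x7; word=0xfd76
word = 0xfd76 → little-endian bytes:
  [0]=0x76  [1]=0xfd

76 fd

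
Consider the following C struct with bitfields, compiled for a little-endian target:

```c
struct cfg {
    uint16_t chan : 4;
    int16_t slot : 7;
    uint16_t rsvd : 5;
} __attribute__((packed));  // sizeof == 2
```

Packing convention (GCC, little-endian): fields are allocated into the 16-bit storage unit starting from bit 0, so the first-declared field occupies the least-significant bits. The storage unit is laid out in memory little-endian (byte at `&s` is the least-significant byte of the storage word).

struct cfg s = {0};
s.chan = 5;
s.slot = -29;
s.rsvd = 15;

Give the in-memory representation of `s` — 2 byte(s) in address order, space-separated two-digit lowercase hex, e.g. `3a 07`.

chan (4b) val=5 bits=0x5 at bit 0: 0x0005
slot (7b) val=-29 bits=0x63 at bit 4: 0x0635
rsvd (5b) val=15 bits=0xf at bit 11: 0x7e35
word = 0x7e35 → little-endian bytes:
  [0]=0x35  [1]=0x7e

35 7e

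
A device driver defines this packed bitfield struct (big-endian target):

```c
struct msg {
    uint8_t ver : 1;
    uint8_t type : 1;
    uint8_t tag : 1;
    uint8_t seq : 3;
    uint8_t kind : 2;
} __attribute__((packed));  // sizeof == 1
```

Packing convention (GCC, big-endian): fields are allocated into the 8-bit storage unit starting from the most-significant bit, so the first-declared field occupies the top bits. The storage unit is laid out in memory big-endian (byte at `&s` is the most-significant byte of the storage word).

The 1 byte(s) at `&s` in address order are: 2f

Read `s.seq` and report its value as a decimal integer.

3

[0]=0x2f (big-endian) → word 0x2f
ver [7+:1] = (word>>7) & 0x1 = 0
type [6+:1] = (word>>6) & 0x1 = 0
tag [5+:1] = (word>>5) & 0x1 = 1
seq [2+:3] = (word>>2) & 0x7 = 3  ←
kind [0+:2] = (word>>0) & 0x3 = 3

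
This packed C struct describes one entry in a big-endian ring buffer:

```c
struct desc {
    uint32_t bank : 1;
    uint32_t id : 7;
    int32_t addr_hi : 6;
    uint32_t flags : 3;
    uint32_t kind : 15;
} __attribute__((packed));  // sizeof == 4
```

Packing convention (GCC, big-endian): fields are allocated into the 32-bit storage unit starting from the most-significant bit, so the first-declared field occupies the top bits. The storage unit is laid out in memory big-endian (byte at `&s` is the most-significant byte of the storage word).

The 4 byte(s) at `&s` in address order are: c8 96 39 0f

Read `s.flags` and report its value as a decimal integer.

[0]=0xc8 [1]=0x96 [2]=0x39 [3]=0x0f (big-endian) → word 0xc896390f
bank [31+:1] = (word>>31) & 0x1 = 1
id [24+:7] = (word>>24) & 0x7f = 72
addr_hi [18+:6] = (word>>18) & 0x3f = 37
flags [15+:3] = (word>>15) & 0x7 = 4  ←
kind [0+:15] = (word>>0) & 0x7fff = 14607

4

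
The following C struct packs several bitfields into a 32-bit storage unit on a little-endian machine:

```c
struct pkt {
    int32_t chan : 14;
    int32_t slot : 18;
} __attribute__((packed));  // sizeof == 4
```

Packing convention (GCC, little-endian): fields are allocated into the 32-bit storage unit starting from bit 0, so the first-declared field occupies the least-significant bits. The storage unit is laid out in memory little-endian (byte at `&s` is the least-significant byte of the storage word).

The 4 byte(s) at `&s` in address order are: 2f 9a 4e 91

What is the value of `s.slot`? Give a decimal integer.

-113350

[0]=0x2f [1]=0x9a [2]=0x4e [3]=0x91 (little-endian) → word 0x914e9a2f
chan [0+:14] = (word>>0) & 0x3fff = 6703
slot [14+:18] = (word>>14) & 0x3ffff = 148794  ←
slot signed 18b, MSB=1: 148794 - 262144 = -113350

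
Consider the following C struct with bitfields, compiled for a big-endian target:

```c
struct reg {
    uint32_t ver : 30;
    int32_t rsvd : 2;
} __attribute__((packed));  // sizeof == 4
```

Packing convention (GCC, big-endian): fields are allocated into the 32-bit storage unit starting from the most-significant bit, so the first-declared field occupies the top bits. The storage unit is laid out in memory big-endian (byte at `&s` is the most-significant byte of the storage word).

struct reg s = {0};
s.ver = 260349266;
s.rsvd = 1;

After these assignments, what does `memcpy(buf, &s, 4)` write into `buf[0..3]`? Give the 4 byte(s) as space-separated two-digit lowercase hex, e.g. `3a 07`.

[2+:30] ver=260349266 & 0x3fffffff = 0xf849d52; word=0x3e127548
[0+:2] rsvd=1 & 0x3 = 0x1; word=0x3e127549
word = 0x3e127549 → big-endian bytes:
  [0]=0x3e  [1]=0x12  [2]=0x75  [3]=0x49

3e 12 75 49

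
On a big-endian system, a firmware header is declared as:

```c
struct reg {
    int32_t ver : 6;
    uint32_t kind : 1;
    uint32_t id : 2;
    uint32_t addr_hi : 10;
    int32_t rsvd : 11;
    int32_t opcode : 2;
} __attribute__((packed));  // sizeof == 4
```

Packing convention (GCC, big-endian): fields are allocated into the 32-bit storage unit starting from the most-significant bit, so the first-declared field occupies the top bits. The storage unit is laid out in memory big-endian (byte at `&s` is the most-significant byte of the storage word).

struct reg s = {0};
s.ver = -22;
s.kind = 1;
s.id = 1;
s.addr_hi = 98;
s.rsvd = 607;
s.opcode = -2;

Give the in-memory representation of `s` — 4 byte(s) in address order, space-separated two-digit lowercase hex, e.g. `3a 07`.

aa 8c 49 7e

ver (6b) val=-22 bits=0x2a at bit 26: 0xa8000000
kind (1b) val=1 bits=0x1 at bit 25: 0xaa000000
id (2b) val=1 bits=0x1 at bit 23: 0xaa800000
addr_hi (10b) val=98 bits=0x62 at bit 13: 0xaa8c4000
rsvd (11b) val=607 bits=0x25f at bit 2: 0xaa8c497c
opcode (2b) val=-2 bits=0x2 at bit 0: 0xaa8c497e
word = 0xaa8c497e → big-endian bytes:
  [0]=0xaa  [1]=0x8c  [2]=0x49  [3]=0x7e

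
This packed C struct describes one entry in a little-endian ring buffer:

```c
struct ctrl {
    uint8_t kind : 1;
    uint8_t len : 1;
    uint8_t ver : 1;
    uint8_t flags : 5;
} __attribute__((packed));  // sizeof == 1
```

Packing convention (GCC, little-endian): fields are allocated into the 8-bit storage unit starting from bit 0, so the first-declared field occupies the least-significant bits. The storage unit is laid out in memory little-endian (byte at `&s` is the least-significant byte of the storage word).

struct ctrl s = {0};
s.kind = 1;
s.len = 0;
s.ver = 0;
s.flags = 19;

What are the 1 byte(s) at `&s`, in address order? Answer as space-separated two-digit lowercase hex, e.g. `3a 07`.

99

kind:1 = 1 → 0x1 << 0 → word 0x01
len:1 = 0 → 0x0 << 1 → word 0x01
ver:1 = 0 → 0x0 << 2 → word 0x01
flags:5 = 19 → 0x13 << 3 → word 0x99
word = 0x99 → little-endian bytes:
  [0]=0x99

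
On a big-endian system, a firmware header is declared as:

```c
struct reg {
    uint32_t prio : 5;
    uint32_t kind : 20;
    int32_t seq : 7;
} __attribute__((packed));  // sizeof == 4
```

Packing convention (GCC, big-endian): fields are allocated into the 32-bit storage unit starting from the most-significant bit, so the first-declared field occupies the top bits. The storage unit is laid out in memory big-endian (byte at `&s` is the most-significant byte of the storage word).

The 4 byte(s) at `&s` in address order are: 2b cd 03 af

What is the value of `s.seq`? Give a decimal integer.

47

[0]=0x2b [1]=0xcd [2]=0x03 [3]=0xaf (big-endian) → word 0x2bcd03af
prio [27+:5] = (word>>27) & 0x1f = 5
kind [7+:20] = (word>>7) & 0xfffff = 498183
seq [0+:7] = (word>>0) & 0x7f = 47  ←
seq signed 7b, MSB=0: value = 47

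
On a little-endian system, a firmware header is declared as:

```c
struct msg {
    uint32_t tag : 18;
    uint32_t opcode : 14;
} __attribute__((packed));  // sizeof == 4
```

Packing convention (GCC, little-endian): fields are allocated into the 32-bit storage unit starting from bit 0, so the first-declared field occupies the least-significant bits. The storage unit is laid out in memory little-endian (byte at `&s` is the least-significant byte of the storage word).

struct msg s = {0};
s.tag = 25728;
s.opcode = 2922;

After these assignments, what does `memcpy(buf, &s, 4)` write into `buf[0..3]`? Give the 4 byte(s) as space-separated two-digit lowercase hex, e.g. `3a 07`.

tag:18 = 25728 → 0x6480 << 0 → word 0x00006480
opcode:14 = 2922 → 0xb6a << 18 → word 0x2da86480
word = 0x2da86480 → little-endian bytes:
  [0]=0x80  [1]=0x64  [2]=0xa8  [3]=0x2d

80 64 a8 2d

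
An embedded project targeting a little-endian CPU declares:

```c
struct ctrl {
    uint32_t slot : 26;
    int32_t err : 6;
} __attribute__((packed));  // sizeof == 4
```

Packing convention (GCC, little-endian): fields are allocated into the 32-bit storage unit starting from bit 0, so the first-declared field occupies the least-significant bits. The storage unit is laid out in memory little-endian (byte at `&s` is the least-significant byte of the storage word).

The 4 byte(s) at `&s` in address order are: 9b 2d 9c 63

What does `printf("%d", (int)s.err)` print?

24

[0]=0x9b [1]=0x2d [2]=0x9c [3]=0x63 (little-endian) → word 0x639c2d9b
slot:26 @ bit 0 → (0x639c2d9b>>0)&0x3ffffff = 0x39c2d9b
err:6 @ bit 26 → (0x639c2d9b>>26)&0x3f = 0x18  ←
err signed 6b, MSB=0: value = 24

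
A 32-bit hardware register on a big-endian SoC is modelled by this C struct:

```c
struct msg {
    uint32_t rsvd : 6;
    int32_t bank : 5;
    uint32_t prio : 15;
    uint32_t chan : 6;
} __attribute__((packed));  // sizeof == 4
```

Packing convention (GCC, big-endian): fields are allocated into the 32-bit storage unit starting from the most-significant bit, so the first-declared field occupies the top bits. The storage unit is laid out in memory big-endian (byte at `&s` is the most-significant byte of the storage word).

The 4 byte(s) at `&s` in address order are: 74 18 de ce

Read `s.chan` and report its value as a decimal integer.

[0]=0x74 [1]=0x18 [2]=0xde [3]=0xce (big-endian) → word 0x7418dece
rsvd:6 @ bit 26 → (0x7418dece>>26)&0x3f = 0x1d
bank:5 @ bit 21 → (0x7418dece>>21)&0x1f = 0x0
prio:15 @ bit 6 → (0x7418dece>>6)&0x7fff = 0x637b
chan:6 @ bit 0 → (0x7418dece>>0)&0x3f = 0xe  ←

14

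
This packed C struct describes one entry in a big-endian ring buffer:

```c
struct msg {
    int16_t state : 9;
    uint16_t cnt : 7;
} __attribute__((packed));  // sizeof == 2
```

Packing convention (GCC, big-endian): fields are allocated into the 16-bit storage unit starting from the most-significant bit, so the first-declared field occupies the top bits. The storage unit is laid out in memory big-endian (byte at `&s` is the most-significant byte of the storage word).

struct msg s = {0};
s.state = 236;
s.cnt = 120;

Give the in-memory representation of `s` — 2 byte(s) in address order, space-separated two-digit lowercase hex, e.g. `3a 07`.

state (9b) val=236 bits=0xec at bit 7: 0x7600
cnt (7b) val=120 bits=0x78 at bit 0: 0x7678
word = 0x7678 → big-endian bytes:
  [0]=0x76  [1]=0x78

76 78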